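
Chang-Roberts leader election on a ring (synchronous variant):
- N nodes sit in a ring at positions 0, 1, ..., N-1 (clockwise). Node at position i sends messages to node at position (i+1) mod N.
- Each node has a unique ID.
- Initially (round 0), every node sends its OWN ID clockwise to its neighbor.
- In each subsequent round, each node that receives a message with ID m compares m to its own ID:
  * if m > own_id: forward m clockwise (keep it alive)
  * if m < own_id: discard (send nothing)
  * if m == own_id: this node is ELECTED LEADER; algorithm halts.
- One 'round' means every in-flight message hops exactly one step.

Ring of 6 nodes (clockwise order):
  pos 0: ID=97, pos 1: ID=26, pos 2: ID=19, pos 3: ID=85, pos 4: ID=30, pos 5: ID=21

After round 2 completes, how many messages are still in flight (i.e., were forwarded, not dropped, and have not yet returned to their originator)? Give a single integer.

Answer: 2

Derivation:
Round 1: pos1(id26) recv 97: fwd; pos2(id19) recv 26: fwd; pos3(id85) recv 19: drop; pos4(id30) recv 85: fwd; pos5(id21) recv 30: fwd; pos0(id97) recv 21: drop
Round 2: pos2(id19) recv 97: fwd; pos3(id85) recv 26: drop; pos5(id21) recv 85: fwd; pos0(id97) recv 30: drop
After round 2: 2 messages still in flight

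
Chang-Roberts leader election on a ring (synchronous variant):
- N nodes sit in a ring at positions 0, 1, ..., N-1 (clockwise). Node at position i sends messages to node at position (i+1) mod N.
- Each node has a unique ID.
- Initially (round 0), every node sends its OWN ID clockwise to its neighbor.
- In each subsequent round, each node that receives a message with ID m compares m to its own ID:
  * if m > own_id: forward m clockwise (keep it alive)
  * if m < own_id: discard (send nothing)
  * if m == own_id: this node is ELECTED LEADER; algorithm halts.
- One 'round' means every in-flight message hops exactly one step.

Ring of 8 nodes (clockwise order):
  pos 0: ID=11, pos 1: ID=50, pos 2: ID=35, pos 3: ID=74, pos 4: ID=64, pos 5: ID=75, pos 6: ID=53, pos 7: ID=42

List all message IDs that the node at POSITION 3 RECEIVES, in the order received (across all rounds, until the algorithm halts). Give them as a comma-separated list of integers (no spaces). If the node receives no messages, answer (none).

Round 1: pos1(id50) recv 11: drop; pos2(id35) recv 50: fwd; pos3(id74) recv 35: drop; pos4(id64) recv 74: fwd; pos5(id75) recv 64: drop; pos6(id53) recv 75: fwd; pos7(id42) recv 53: fwd; pos0(id11) recv 42: fwd
Round 2: pos3(id74) recv 50: drop; pos5(id75) recv 74: drop; pos7(id42) recv 75: fwd; pos0(id11) recv 53: fwd; pos1(id50) recv 42: drop
Round 3: pos0(id11) recv 75: fwd; pos1(id50) recv 53: fwd
Round 4: pos1(id50) recv 75: fwd; pos2(id35) recv 53: fwd
Round 5: pos2(id35) recv 75: fwd; pos3(id74) recv 53: drop
Round 6: pos3(id74) recv 75: fwd
Round 7: pos4(id64) recv 75: fwd
Round 8: pos5(id75) recv 75: ELECTED

Answer: 35,50,53,75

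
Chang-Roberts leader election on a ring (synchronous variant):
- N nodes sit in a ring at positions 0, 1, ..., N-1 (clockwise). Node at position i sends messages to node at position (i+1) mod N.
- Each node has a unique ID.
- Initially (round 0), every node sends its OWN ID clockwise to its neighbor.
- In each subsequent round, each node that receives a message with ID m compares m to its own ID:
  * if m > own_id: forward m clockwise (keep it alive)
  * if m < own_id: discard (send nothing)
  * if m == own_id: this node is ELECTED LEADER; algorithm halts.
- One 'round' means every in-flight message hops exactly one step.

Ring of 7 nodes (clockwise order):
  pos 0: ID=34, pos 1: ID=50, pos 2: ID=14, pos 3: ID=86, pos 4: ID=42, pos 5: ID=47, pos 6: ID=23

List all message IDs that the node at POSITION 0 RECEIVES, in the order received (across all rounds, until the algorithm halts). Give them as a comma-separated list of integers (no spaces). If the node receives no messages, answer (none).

Answer: 23,47,86

Derivation:
Round 1: pos1(id50) recv 34: drop; pos2(id14) recv 50: fwd; pos3(id86) recv 14: drop; pos4(id42) recv 86: fwd; pos5(id47) recv 42: drop; pos6(id23) recv 47: fwd; pos0(id34) recv 23: drop
Round 2: pos3(id86) recv 50: drop; pos5(id47) recv 86: fwd; pos0(id34) recv 47: fwd
Round 3: pos6(id23) recv 86: fwd; pos1(id50) recv 47: drop
Round 4: pos0(id34) recv 86: fwd
Round 5: pos1(id50) recv 86: fwd
Round 6: pos2(id14) recv 86: fwd
Round 7: pos3(id86) recv 86: ELECTED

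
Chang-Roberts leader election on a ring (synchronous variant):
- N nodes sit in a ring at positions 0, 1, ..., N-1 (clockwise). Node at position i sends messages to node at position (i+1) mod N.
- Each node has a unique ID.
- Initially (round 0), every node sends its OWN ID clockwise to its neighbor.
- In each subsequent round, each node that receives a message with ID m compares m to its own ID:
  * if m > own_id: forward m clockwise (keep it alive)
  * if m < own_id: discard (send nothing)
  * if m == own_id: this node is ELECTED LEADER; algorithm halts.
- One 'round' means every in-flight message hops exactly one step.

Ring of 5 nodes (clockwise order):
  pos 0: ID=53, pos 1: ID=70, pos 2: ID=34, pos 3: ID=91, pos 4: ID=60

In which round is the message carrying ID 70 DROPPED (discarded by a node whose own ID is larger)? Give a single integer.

Answer: 2

Derivation:
Round 1: pos1(id70) recv 53: drop; pos2(id34) recv 70: fwd; pos3(id91) recv 34: drop; pos4(id60) recv 91: fwd; pos0(id53) recv 60: fwd
Round 2: pos3(id91) recv 70: drop; pos0(id53) recv 91: fwd; pos1(id70) recv 60: drop
Round 3: pos1(id70) recv 91: fwd
Round 4: pos2(id34) recv 91: fwd
Round 5: pos3(id91) recv 91: ELECTED
Message ID 70 originates at pos 1; dropped at pos 3 in round 2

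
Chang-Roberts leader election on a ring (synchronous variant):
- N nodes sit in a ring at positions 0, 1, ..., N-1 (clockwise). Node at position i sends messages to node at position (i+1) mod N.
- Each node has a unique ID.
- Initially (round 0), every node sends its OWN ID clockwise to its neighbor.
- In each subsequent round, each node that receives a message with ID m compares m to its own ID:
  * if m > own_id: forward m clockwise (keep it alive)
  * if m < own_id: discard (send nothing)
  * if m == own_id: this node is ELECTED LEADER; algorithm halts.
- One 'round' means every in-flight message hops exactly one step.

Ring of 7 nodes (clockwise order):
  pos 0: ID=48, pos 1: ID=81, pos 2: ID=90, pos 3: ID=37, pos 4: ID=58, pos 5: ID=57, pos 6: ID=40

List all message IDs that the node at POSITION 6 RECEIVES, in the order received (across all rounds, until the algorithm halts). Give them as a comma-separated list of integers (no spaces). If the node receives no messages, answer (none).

Round 1: pos1(id81) recv 48: drop; pos2(id90) recv 81: drop; pos3(id37) recv 90: fwd; pos4(id58) recv 37: drop; pos5(id57) recv 58: fwd; pos6(id40) recv 57: fwd; pos0(id48) recv 40: drop
Round 2: pos4(id58) recv 90: fwd; pos6(id40) recv 58: fwd; pos0(id48) recv 57: fwd
Round 3: pos5(id57) recv 90: fwd; pos0(id48) recv 58: fwd; pos1(id81) recv 57: drop
Round 4: pos6(id40) recv 90: fwd; pos1(id81) recv 58: drop
Round 5: pos0(id48) recv 90: fwd
Round 6: pos1(id81) recv 90: fwd
Round 7: pos2(id90) recv 90: ELECTED

Answer: 57,58,90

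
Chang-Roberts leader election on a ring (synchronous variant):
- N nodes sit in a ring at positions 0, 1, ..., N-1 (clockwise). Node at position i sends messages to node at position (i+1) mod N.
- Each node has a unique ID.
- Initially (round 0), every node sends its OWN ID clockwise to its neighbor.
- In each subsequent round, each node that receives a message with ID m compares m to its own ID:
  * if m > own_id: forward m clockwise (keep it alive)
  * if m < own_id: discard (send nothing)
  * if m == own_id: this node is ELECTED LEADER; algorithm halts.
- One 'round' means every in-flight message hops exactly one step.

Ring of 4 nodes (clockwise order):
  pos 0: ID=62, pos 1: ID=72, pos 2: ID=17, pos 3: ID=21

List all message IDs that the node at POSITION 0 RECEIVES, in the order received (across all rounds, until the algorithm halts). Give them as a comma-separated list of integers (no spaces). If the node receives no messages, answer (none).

Round 1: pos1(id72) recv 62: drop; pos2(id17) recv 72: fwd; pos3(id21) recv 17: drop; pos0(id62) recv 21: drop
Round 2: pos3(id21) recv 72: fwd
Round 3: pos0(id62) recv 72: fwd
Round 4: pos1(id72) recv 72: ELECTED

Answer: 21,72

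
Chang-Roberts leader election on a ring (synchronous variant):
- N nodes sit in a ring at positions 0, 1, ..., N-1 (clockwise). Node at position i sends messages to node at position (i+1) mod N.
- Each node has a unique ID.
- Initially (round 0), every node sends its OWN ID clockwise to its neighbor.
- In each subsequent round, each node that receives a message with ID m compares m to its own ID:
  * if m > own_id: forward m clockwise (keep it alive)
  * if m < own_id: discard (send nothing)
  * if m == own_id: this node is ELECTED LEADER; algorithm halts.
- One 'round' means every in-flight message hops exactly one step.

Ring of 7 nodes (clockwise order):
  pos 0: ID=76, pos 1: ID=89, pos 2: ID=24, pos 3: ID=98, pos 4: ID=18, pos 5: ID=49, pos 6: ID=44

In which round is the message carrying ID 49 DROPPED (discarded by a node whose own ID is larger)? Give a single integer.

Answer: 2

Derivation:
Round 1: pos1(id89) recv 76: drop; pos2(id24) recv 89: fwd; pos3(id98) recv 24: drop; pos4(id18) recv 98: fwd; pos5(id49) recv 18: drop; pos6(id44) recv 49: fwd; pos0(id76) recv 44: drop
Round 2: pos3(id98) recv 89: drop; pos5(id49) recv 98: fwd; pos0(id76) recv 49: drop
Round 3: pos6(id44) recv 98: fwd
Round 4: pos0(id76) recv 98: fwd
Round 5: pos1(id89) recv 98: fwd
Round 6: pos2(id24) recv 98: fwd
Round 7: pos3(id98) recv 98: ELECTED
Message ID 49 originates at pos 5; dropped at pos 0 in round 2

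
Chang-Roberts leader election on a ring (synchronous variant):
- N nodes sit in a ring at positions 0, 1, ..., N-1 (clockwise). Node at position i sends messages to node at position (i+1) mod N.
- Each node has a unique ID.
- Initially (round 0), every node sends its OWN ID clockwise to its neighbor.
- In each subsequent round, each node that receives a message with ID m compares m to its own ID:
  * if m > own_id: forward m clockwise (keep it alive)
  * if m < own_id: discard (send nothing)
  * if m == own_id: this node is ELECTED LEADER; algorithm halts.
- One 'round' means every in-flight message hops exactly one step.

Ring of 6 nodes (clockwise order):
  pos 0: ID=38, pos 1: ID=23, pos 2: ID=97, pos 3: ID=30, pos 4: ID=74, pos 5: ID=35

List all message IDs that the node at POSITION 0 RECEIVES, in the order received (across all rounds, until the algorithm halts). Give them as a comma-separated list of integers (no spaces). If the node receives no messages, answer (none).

Round 1: pos1(id23) recv 38: fwd; pos2(id97) recv 23: drop; pos3(id30) recv 97: fwd; pos4(id74) recv 30: drop; pos5(id35) recv 74: fwd; pos0(id38) recv 35: drop
Round 2: pos2(id97) recv 38: drop; pos4(id74) recv 97: fwd; pos0(id38) recv 74: fwd
Round 3: pos5(id35) recv 97: fwd; pos1(id23) recv 74: fwd
Round 4: pos0(id38) recv 97: fwd; pos2(id97) recv 74: drop
Round 5: pos1(id23) recv 97: fwd
Round 6: pos2(id97) recv 97: ELECTED

Answer: 35,74,97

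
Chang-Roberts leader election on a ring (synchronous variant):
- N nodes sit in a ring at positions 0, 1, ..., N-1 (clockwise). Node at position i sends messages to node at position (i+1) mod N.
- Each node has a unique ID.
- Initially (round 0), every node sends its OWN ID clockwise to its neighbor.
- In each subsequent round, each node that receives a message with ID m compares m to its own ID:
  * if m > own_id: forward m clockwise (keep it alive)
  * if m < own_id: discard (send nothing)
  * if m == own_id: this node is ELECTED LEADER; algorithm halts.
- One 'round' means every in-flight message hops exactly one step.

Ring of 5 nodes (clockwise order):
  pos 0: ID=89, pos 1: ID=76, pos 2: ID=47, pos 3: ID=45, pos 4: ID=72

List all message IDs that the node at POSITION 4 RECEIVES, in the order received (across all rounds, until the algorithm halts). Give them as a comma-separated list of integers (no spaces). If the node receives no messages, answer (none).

Answer: 45,47,76,89

Derivation:
Round 1: pos1(id76) recv 89: fwd; pos2(id47) recv 76: fwd; pos3(id45) recv 47: fwd; pos4(id72) recv 45: drop; pos0(id89) recv 72: drop
Round 2: pos2(id47) recv 89: fwd; pos3(id45) recv 76: fwd; pos4(id72) recv 47: drop
Round 3: pos3(id45) recv 89: fwd; pos4(id72) recv 76: fwd
Round 4: pos4(id72) recv 89: fwd; pos0(id89) recv 76: drop
Round 5: pos0(id89) recv 89: ELECTED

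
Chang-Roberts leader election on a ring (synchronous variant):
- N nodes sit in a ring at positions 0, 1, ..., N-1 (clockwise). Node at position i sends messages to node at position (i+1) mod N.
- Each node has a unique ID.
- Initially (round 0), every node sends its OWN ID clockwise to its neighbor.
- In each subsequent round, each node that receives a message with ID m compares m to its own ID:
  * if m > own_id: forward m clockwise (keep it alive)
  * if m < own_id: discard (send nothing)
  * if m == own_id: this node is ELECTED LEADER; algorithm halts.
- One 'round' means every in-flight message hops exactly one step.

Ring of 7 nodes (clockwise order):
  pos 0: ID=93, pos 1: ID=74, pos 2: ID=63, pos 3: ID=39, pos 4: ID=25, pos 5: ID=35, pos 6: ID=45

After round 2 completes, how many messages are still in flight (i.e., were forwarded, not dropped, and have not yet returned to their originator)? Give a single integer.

Round 1: pos1(id74) recv 93: fwd; pos2(id63) recv 74: fwd; pos3(id39) recv 63: fwd; pos4(id25) recv 39: fwd; pos5(id35) recv 25: drop; pos6(id45) recv 35: drop; pos0(id93) recv 45: drop
Round 2: pos2(id63) recv 93: fwd; pos3(id39) recv 74: fwd; pos4(id25) recv 63: fwd; pos5(id35) recv 39: fwd
After round 2: 4 messages still in flight

Answer: 4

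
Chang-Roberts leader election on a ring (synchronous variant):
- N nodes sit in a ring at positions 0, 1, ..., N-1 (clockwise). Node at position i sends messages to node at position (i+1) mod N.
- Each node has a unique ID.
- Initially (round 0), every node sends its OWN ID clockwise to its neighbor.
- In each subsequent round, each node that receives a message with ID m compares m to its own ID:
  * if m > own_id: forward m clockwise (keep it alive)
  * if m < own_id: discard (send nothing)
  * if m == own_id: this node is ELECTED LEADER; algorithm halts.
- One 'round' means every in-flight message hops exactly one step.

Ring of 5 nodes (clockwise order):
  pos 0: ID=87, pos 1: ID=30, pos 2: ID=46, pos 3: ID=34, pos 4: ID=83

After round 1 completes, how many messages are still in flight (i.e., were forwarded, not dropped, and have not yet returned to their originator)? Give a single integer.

Round 1: pos1(id30) recv 87: fwd; pos2(id46) recv 30: drop; pos3(id34) recv 46: fwd; pos4(id83) recv 34: drop; pos0(id87) recv 83: drop
After round 1: 2 messages still in flight

Answer: 2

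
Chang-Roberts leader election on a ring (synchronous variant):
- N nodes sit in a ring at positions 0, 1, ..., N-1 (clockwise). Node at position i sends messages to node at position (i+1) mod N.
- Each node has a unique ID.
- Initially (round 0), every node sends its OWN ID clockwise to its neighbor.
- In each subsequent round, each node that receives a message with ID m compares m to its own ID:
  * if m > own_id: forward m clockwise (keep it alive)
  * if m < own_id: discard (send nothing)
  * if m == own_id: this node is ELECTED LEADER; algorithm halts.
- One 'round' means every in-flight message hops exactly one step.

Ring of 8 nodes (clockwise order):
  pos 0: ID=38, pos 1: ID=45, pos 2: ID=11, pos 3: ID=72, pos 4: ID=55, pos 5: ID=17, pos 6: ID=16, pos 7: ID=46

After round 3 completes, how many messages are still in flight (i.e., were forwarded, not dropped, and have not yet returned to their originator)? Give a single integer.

Round 1: pos1(id45) recv 38: drop; pos2(id11) recv 45: fwd; pos3(id72) recv 11: drop; pos4(id55) recv 72: fwd; pos5(id17) recv 55: fwd; pos6(id16) recv 17: fwd; pos7(id46) recv 16: drop; pos0(id38) recv 46: fwd
Round 2: pos3(id72) recv 45: drop; pos5(id17) recv 72: fwd; pos6(id16) recv 55: fwd; pos7(id46) recv 17: drop; pos1(id45) recv 46: fwd
Round 3: pos6(id16) recv 72: fwd; pos7(id46) recv 55: fwd; pos2(id11) recv 46: fwd
After round 3: 3 messages still in flight

Answer: 3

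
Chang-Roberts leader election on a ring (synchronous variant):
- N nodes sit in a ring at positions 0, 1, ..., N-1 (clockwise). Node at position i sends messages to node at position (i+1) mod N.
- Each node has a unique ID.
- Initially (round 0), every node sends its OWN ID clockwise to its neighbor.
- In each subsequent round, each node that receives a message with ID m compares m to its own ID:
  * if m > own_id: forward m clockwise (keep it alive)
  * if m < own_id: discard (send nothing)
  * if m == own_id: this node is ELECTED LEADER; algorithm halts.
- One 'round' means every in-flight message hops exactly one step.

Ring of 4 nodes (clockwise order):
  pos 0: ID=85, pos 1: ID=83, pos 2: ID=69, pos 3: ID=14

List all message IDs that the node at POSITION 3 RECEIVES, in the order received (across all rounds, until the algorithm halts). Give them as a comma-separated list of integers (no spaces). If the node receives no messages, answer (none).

Answer: 69,83,85

Derivation:
Round 1: pos1(id83) recv 85: fwd; pos2(id69) recv 83: fwd; pos3(id14) recv 69: fwd; pos0(id85) recv 14: drop
Round 2: pos2(id69) recv 85: fwd; pos3(id14) recv 83: fwd; pos0(id85) recv 69: drop
Round 3: pos3(id14) recv 85: fwd; pos0(id85) recv 83: drop
Round 4: pos0(id85) recv 85: ELECTED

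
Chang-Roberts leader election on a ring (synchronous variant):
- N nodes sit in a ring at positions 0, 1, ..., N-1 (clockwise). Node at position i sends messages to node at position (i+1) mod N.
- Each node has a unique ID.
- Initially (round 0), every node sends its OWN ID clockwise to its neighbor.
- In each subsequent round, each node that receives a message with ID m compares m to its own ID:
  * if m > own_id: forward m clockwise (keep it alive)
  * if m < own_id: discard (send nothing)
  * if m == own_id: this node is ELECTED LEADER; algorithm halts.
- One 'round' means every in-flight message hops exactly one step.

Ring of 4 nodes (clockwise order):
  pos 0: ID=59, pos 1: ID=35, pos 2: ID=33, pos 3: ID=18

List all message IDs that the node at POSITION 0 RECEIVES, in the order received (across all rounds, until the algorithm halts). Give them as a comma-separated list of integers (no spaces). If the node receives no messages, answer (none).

Answer: 18,33,35,59

Derivation:
Round 1: pos1(id35) recv 59: fwd; pos2(id33) recv 35: fwd; pos3(id18) recv 33: fwd; pos0(id59) recv 18: drop
Round 2: pos2(id33) recv 59: fwd; pos3(id18) recv 35: fwd; pos0(id59) recv 33: drop
Round 3: pos3(id18) recv 59: fwd; pos0(id59) recv 35: drop
Round 4: pos0(id59) recv 59: ELECTED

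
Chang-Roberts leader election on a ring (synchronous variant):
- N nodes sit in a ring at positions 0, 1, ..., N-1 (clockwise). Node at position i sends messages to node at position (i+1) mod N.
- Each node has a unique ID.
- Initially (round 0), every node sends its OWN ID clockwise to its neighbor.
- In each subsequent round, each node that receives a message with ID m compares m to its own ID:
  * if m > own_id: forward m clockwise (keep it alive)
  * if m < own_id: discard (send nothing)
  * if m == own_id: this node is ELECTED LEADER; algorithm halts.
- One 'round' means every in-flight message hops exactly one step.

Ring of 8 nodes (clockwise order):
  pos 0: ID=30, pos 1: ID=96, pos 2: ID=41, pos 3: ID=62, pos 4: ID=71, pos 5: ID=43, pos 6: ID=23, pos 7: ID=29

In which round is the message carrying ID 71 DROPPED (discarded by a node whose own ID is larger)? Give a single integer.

Round 1: pos1(id96) recv 30: drop; pos2(id41) recv 96: fwd; pos3(id62) recv 41: drop; pos4(id71) recv 62: drop; pos5(id43) recv 71: fwd; pos6(id23) recv 43: fwd; pos7(id29) recv 23: drop; pos0(id30) recv 29: drop
Round 2: pos3(id62) recv 96: fwd; pos6(id23) recv 71: fwd; pos7(id29) recv 43: fwd
Round 3: pos4(id71) recv 96: fwd; pos7(id29) recv 71: fwd; pos0(id30) recv 43: fwd
Round 4: pos5(id43) recv 96: fwd; pos0(id30) recv 71: fwd; pos1(id96) recv 43: drop
Round 5: pos6(id23) recv 96: fwd; pos1(id96) recv 71: drop
Round 6: pos7(id29) recv 96: fwd
Round 7: pos0(id30) recv 96: fwd
Round 8: pos1(id96) recv 96: ELECTED
Message ID 71 originates at pos 4; dropped at pos 1 in round 5

Answer: 5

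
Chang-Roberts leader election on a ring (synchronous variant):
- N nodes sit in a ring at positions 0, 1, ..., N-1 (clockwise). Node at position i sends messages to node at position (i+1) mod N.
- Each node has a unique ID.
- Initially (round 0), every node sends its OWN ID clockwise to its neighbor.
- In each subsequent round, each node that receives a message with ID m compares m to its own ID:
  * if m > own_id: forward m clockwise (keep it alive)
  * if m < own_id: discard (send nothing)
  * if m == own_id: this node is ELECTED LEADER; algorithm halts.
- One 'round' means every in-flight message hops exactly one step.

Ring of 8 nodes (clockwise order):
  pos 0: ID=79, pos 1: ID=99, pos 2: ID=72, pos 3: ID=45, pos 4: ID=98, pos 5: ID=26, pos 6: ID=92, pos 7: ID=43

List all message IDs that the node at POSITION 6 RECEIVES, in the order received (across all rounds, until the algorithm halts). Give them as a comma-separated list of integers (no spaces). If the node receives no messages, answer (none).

Round 1: pos1(id99) recv 79: drop; pos2(id72) recv 99: fwd; pos3(id45) recv 72: fwd; pos4(id98) recv 45: drop; pos5(id26) recv 98: fwd; pos6(id92) recv 26: drop; pos7(id43) recv 92: fwd; pos0(id79) recv 43: drop
Round 2: pos3(id45) recv 99: fwd; pos4(id98) recv 72: drop; pos6(id92) recv 98: fwd; pos0(id79) recv 92: fwd
Round 3: pos4(id98) recv 99: fwd; pos7(id43) recv 98: fwd; pos1(id99) recv 92: drop
Round 4: pos5(id26) recv 99: fwd; pos0(id79) recv 98: fwd
Round 5: pos6(id92) recv 99: fwd; pos1(id99) recv 98: drop
Round 6: pos7(id43) recv 99: fwd
Round 7: pos0(id79) recv 99: fwd
Round 8: pos1(id99) recv 99: ELECTED

Answer: 26,98,99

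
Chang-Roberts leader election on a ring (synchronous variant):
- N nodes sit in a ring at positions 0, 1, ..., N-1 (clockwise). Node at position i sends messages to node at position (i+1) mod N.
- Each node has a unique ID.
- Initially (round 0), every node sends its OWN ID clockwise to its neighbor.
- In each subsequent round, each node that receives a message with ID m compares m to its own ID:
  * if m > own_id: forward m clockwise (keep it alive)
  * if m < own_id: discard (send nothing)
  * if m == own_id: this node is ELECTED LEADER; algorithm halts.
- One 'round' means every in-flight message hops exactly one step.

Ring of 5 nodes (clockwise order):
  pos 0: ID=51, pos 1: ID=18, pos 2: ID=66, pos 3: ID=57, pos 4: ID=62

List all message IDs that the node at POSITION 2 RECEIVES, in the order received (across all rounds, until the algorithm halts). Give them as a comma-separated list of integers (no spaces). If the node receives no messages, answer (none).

Round 1: pos1(id18) recv 51: fwd; pos2(id66) recv 18: drop; pos3(id57) recv 66: fwd; pos4(id62) recv 57: drop; pos0(id51) recv 62: fwd
Round 2: pos2(id66) recv 51: drop; pos4(id62) recv 66: fwd; pos1(id18) recv 62: fwd
Round 3: pos0(id51) recv 66: fwd; pos2(id66) recv 62: drop
Round 4: pos1(id18) recv 66: fwd
Round 5: pos2(id66) recv 66: ELECTED

Answer: 18,51,62,66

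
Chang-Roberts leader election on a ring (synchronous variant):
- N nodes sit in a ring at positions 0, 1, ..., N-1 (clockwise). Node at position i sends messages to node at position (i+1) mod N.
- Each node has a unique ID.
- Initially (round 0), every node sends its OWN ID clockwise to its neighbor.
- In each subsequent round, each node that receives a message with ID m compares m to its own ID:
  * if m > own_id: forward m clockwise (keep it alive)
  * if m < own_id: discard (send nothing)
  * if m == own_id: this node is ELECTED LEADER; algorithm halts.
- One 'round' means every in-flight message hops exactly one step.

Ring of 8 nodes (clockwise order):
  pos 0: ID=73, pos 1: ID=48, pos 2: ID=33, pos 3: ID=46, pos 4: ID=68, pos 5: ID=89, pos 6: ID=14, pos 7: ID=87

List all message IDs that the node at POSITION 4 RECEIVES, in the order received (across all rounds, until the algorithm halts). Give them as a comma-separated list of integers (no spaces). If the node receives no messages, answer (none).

Answer: 46,48,73,87,89

Derivation:
Round 1: pos1(id48) recv 73: fwd; pos2(id33) recv 48: fwd; pos3(id46) recv 33: drop; pos4(id68) recv 46: drop; pos5(id89) recv 68: drop; pos6(id14) recv 89: fwd; pos7(id87) recv 14: drop; pos0(id73) recv 87: fwd
Round 2: pos2(id33) recv 73: fwd; pos3(id46) recv 48: fwd; pos7(id87) recv 89: fwd; pos1(id48) recv 87: fwd
Round 3: pos3(id46) recv 73: fwd; pos4(id68) recv 48: drop; pos0(id73) recv 89: fwd; pos2(id33) recv 87: fwd
Round 4: pos4(id68) recv 73: fwd; pos1(id48) recv 89: fwd; pos3(id46) recv 87: fwd
Round 5: pos5(id89) recv 73: drop; pos2(id33) recv 89: fwd; pos4(id68) recv 87: fwd
Round 6: pos3(id46) recv 89: fwd; pos5(id89) recv 87: drop
Round 7: pos4(id68) recv 89: fwd
Round 8: pos5(id89) recv 89: ELECTED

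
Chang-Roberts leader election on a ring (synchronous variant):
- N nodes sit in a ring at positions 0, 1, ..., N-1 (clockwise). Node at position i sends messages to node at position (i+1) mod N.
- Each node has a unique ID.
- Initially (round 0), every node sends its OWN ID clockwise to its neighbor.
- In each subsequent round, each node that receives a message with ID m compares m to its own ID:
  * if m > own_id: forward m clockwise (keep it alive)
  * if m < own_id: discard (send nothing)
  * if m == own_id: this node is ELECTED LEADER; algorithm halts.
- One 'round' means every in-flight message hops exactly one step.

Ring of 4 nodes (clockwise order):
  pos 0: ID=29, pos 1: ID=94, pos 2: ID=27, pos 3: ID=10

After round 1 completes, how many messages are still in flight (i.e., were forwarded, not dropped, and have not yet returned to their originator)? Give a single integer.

Answer: 2

Derivation:
Round 1: pos1(id94) recv 29: drop; pos2(id27) recv 94: fwd; pos3(id10) recv 27: fwd; pos0(id29) recv 10: drop
After round 1: 2 messages still in flight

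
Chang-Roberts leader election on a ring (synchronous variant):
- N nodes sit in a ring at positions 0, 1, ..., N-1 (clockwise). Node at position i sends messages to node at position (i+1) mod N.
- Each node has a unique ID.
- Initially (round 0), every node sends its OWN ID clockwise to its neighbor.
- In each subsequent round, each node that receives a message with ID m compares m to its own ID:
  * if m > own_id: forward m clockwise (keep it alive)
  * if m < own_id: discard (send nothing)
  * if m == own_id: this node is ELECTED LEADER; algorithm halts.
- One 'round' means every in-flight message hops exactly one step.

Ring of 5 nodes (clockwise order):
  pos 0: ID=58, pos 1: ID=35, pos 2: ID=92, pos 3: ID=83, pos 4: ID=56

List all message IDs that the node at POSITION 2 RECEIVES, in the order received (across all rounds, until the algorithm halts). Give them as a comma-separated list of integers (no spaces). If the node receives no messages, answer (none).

Round 1: pos1(id35) recv 58: fwd; pos2(id92) recv 35: drop; pos3(id83) recv 92: fwd; pos4(id56) recv 83: fwd; pos0(id58) recv 56: drop
Round 2: pos2(id92) recv 58: drop; pos4(id56) recv 92: fwd; pos0(id58) recv 83: fwd
Round 3: pos0(id58) recv 92: fwd; pos1(id35) recv 83: fwd
Round 4: pos1(id35) recv 92: fwd; pos2(id92) recv 83: drop
Round 5: pos2(id92) recv 92: ELECTED

Answer: 35,58,83,92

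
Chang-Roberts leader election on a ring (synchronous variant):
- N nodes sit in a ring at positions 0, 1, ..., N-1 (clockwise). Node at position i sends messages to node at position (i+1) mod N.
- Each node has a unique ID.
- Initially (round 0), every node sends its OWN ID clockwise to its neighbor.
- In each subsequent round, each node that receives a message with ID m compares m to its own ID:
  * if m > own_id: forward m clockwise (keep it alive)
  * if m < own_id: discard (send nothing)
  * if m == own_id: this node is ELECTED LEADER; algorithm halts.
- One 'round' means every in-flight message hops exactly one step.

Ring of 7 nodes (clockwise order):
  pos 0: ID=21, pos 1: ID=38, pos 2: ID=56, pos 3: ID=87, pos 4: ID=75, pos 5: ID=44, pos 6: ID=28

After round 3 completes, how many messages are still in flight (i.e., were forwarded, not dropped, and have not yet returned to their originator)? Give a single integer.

Round 1: pos1(id38) recv 21: drop; pos2(id56) recv 38: drop; pos3(id87) recv 56: drop; pos4(id75) recv 87: fwd; pos5(id44) recv 75: fwd; pos6(id28) recv 44: fwd; pos0(id21) recv 28: fwd
Round 2: pos5(id44) recv 87: fwd; pos6(id28) recv 75: fwd; pos0(id21) recv 44: fwd; pos1(id38) recv 28: drop
Round 3: pos6(id28) recv 87: fwd; pos0(id21) recv 75: fwd; pos1(id38) recv 44: fwd
After round 3: 3 messages still in flight

Answer: 3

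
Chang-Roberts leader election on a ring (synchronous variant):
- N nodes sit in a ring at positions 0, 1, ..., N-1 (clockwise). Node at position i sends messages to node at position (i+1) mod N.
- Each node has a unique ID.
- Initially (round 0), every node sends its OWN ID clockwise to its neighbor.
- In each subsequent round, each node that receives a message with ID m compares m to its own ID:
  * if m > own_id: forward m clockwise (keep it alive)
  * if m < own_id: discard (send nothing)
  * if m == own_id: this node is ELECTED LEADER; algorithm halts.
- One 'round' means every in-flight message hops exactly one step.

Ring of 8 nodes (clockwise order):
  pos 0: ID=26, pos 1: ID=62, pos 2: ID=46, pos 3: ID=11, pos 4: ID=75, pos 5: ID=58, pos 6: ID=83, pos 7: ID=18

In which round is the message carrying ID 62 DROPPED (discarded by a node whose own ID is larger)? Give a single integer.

Round 1: pos1(id62) recv 26: drop; pos2(id46) recv 62: fwd; pos3(id11) recv 46: fwd; pos4(id75) recv 11: drop; pos5(id58) recv 75: fwd; pos6(id83) recv 58: drop; pos7(id18) recv 83: fwd; pos0(id26) recv 18: drop
Round 2: pos3(id11) recv 62: fwd; pos4(id75) recv 46: drop; pos6(id83) recv 75: drop; pos0(id26) recv 83: fwd
Round 3: pos4(id75) recv 62: drop; pos1(id62) recv 83: fwd
Round 4: pos2(id46) recv 83: fwd
Round 5: pos3(id11) recv 83: fwd
Round 6: pos4(id75) recv 83: fwd
Round 7: pos5(id58) recv 83: fwd
Round 8: pos6(id83) recv 83: ELECTED
Message ID 62 originates at pos 1; dropped at pos 4 in round 3

Answer: 3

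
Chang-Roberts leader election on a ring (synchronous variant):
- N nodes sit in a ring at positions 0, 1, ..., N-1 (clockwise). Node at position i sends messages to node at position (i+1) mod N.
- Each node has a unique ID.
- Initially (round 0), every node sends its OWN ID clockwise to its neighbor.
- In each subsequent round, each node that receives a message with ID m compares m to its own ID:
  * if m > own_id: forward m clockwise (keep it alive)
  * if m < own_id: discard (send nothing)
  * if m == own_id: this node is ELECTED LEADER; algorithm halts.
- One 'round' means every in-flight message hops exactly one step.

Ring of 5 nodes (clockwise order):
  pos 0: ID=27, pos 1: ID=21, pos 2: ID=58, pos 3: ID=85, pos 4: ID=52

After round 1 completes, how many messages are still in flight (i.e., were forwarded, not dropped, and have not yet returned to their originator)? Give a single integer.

Answer: 3

Derivation:
Round 1: pos1(id21) recv 27: fwd; pos2(id58) recv 21: drop; pos3(id85) recv 58: drop; pos4(id52) recv 85: fwd; pos0(id27) recv 52: fwd
After round 1: 3 messages still in flight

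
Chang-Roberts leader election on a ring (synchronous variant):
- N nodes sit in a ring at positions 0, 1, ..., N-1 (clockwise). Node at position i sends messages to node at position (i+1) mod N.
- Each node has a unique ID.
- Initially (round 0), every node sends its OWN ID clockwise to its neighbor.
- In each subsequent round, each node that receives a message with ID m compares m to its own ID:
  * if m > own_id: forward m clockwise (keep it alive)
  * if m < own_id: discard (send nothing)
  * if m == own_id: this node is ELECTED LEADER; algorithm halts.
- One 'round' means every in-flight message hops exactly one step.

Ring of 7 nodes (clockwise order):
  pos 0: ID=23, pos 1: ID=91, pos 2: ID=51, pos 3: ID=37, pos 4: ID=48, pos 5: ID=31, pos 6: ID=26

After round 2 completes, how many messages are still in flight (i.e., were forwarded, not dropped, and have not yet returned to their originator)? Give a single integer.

Answer: 4

Derivation:
Round 1: pos1(id91) recv 23: drop; pos2(id51) recv 91: fwd; pos3(id37) recv 51: fwd; pos4(id48) recv 37: drop; pos5(id31) recv 48: fwd; pos6(id26) recv 31: fwd; pos0(id23) recv 26: fwd
Round 2: pos3(id37) recv 91: fwd; pos4(id48) recv 51: fwd; pos6(id26) recv 48: fwd; pos0(id23) recv 31: fwd; pos1(id91) recv 26: drop
After round 2: 4 messages still in flight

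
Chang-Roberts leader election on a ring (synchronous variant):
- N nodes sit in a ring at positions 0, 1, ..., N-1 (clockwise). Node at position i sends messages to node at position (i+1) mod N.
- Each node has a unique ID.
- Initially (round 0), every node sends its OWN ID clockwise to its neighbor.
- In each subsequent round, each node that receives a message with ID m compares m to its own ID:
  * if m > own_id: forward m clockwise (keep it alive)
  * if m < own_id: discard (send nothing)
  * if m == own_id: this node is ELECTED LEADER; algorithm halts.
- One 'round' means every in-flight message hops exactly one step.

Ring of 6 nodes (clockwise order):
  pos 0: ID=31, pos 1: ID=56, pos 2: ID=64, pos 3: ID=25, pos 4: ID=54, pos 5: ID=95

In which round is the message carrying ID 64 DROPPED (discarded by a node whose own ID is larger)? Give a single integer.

Round 1: pos1(id56) recv 31: drop; pos2(id64) recv 56: drop; pos3(id25) recv 64: fwd; pos4(id54) recv 25: drop; pos5(id95) recv 54: drop; pos0(id31) recv 95: fwd
Round 2: pos4(id54) recv 64: fwd; pos1(id56) recv 95: fwd
Round 3: pos5(id95) recv 64: drop; pos2(id64) recv 95: fwd
Round 4: pos3(id25) recv 95: fwd
Round 5: pos4(id54) recv 95: fwd
Round 6: pos5(id95) recv 95: ELECTED
Message ID 64 originates at pos 2; dropped at pos 5 in round 3

Answer: 3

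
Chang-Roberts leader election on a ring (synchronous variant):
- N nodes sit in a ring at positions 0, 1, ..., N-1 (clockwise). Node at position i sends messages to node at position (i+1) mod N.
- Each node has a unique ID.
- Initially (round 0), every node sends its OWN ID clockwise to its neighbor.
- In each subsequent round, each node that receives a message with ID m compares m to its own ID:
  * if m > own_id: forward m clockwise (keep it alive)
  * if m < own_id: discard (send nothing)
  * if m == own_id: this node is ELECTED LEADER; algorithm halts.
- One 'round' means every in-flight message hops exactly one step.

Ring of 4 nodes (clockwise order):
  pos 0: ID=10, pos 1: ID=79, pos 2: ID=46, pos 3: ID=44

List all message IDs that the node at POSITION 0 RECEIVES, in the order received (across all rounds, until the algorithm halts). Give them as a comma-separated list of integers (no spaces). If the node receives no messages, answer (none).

Answer: 44,46,79

Derivation:
Round 1: pos1(id79) recv 10: drop; pos2(id46) recv 79: fwd; pos3(id44) recv 46: fwd; pos0(id10) recv 44: fwd
Round 2: pos3(id44) recv 79: fwd; pos0(id10) recv 46: fwd; pos1(id79) recv 44: drop
Round 3: pos0(id10) recv 79: fwd; pos1(id79) recv 46: drop
Round 4: pos1(id79) recv 79: ELECTED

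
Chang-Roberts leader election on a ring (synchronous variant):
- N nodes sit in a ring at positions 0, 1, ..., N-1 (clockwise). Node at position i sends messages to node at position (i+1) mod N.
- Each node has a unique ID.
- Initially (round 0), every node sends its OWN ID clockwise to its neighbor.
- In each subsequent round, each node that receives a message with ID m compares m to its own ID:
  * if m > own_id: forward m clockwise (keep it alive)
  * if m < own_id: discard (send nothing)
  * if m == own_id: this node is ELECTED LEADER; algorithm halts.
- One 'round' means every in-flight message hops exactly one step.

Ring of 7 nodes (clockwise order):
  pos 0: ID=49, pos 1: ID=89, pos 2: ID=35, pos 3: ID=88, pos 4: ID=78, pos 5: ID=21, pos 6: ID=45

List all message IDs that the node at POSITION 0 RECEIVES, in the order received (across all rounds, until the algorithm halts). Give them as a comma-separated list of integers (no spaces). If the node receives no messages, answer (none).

Round 1: pos1(id89) recv 49: drop; pos2(id35) recv 89: fwd; pos3(id88) recv 35: drop; pos4(id78) recv 88: fwd; pos5(id21) recv 78: fwd; pos6(id45) recv 21: drop; pos0(id49) recv 45: drop
Round 2: pos3(id88) recv 89: fwd; pos5(id21) recv 88: fwd; pos6(id45) recv 78: fwd
Round 3: pos4(id78) recv 89: fwd; pos6(id45) recv 88: fwd; pos0(id49) recv 78: fwd
Round 4: pos5(id21) recv 89: fwd; pos0(id49) recv 88: fwd; pos1(id89) recv 78: drop
Round 5: pos6(id45) recv 89: fwd; pos1(id89) recv 88: drop
Round 6: pos0(id49) recv 89: fwd
Round 7: pos1(id89) recv 89: ELECTED

Answer: 45,78,88,89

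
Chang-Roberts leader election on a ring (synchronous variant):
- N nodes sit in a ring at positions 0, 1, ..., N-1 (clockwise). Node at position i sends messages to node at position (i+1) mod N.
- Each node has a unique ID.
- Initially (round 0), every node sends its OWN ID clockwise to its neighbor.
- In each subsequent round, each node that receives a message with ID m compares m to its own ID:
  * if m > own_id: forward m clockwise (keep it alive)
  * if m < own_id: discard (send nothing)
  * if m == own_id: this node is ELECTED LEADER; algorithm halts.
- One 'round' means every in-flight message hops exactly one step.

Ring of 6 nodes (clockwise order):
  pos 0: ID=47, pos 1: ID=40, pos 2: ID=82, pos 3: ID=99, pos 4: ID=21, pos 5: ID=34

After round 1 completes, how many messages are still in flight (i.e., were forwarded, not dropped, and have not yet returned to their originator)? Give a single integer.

Round 1: pos1(id40) recv 47: fwd; pos2(id82) recv 40: drop; pos3(id99) recv 82: drop; pos4(id21) recv 99: fwd; pos5(id34) recv 21: drop; pos0(id47) recv 34: drop
After round 1: 2 messages still in flight

Answer: 2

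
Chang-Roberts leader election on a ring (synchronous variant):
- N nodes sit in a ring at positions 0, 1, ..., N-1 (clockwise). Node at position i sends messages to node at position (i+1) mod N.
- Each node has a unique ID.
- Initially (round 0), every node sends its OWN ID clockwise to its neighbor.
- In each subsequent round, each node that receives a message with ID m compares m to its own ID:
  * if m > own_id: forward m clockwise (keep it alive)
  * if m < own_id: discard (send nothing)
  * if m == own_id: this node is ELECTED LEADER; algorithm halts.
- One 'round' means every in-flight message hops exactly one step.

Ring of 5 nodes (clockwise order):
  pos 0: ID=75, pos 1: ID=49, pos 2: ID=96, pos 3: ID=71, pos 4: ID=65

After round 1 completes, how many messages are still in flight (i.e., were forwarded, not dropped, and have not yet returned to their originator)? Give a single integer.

Round 1: pos1(id49) recv 75: fwd; pos2(id96) recv 49: drop; pos3(id71) recv 96: fwd; pos4(id65) recv 71: fwd; pos0(id75) recv 65: drop
After round 1: 3 messages still in flight

Answer: 3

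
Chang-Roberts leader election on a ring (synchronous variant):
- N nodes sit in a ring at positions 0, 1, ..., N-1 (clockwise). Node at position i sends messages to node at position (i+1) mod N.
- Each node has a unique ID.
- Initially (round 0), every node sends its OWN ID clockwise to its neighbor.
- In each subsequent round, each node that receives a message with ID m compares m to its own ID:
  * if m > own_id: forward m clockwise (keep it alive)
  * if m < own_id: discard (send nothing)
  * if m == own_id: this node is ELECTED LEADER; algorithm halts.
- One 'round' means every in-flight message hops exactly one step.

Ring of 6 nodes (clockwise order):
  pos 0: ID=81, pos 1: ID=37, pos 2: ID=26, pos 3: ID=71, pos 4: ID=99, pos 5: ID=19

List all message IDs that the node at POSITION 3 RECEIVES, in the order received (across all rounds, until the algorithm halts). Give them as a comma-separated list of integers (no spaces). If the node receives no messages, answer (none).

Round 1: pos1(id37) recv 81: fwd; pos2(id26) recv 37: fwd; pos3(id71) recv 26: drop; pos4(id99) recv 71: drop; pos5(id19) recv 99: fwd; pos0(id81) recv 19: drop
Round 2: pos2(id26) recv 81: fwd; pos3(id71) recv 37: drop; pos0(id81) recv 99: fwd
Round 3: pos3(id71) recv 81: fwd; pos1(id37) recv 99: fwd
Round 4: pos4(id99) recv 81: drop; pos2(id26) recv 99: fwd
Round 5: pos3(id71) recv 99: fwd
Round 6: pos4(id99) recv 99: ELECTED

Answer: 26,37,81,99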